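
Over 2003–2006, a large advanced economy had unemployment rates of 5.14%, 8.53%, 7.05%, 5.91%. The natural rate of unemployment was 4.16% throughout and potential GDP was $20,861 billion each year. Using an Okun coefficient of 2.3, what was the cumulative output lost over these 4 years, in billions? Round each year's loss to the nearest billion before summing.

$4,794 billion

Year 2003: gap = -2.3 × (5.14 - 4.16) = -2.254%, loss ≈ 20861 × 2.254/100 ≈ 470.
Year 2004: gap = -2.3 × (8.53 - 4.16) = -10.051%, loss ≈ 20861 × 10.051/100 ≈ 2097.
Year 2005: gap = -2.3 × (7.05 - 4.16) = -6.647%, loss ≈ 20861 × 6.647/100 ≈ 1387.
Year 2006: gap = -2.3 × (5.91 - 4.16) = -4.025%, loss ≈ 20861 × 4.025/100 ≈ 840.
Total lost output = 470 + 2097 + 1387 + 840 = 4794 billion.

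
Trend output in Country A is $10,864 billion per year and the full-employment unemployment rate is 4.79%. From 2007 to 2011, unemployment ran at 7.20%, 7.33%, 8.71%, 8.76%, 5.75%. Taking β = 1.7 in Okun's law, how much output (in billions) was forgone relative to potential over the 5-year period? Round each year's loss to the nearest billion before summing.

Year 2007: gap = -1.7 × (7.2 - 4.79) = -4.097%, loss ≈ 10864 × 4.097/100 ≈ 445.
Year 2008: gap = -1.7 × (7.33 - 4.79) = -4.318%, loss ≈ 10864 × 4.318/100 ≈ 469.
Year 2009: gap = -1.7 × (8.71 - 4.79) = -6.664%, loss ≈ 10864 × 6.664/100 ≈ 724.
Year 2010: gap = -1.7 × (8.76 - 4.79) = -6.749%, loss ≈ 10864 × 6.749/100 ≈ 733.
Year 2011: gap = -1.7 × (5.75 - 4.79) = -1.632%, loss ≈ 10864 × 1.632/100 ≈ 177.
Total lost output = 445 + 469 + 724 + 733 + 177 = 2548 billion.

$2,548 billion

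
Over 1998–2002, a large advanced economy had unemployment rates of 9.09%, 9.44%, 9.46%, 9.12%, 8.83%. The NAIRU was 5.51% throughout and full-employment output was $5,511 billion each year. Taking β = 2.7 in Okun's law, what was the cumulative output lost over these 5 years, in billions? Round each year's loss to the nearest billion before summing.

$2,737 billion

Year 1998: gap = -2.7 × (9.09 - 5.51) = -9.666%, loss ≈ 5511 × 9.666/100 ≈ 533.
Year 1999: gap = -2.7 × (9.44 - 5.51) = -10.611%, loss ≈ 5511 × 10.611/100 ≈ 585.
Year 2000: gap = -2.7 × (9.46 - 5.51) = -10.665%, loss ≈ 5511 × 10.665/100 ≈ 588.
Year 2001: gap = -2.7 × (9.12 - 5.51) = -9.747%, loss ≈ 5511 × 9.747/100 ≈ 537.
Year 2002: gap = -2.7 × (8.83 - 5.51) = -8.964%, loss ≈ 5511 × 8.964/100 ≈ 494.
Total lost output = 533 + 585 + 588 + 537 + 494 = 2737 billion.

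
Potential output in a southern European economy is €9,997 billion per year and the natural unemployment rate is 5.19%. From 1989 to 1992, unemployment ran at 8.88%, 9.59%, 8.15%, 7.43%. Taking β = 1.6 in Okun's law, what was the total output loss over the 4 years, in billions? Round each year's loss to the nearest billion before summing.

Year 1989: gap = -1.6 × (8.88 - 5.19) = -5.904%, loss ≈ 9997 × 5.904/100 ≈ 590.
Year 1990: gap = -1.6 × (9.59 - 5.19) = -7.04%, loss ≈ 9997 × 7.04/100 ≈ 704.
Year 1991: gap = -1.6 × (8.15 - 5.19) = -4.736%, loss ≈ 9997 × 4.736/100 ≈ 473.
Year 1992: gap = -1.6 × (7.43 - 5.19) = -3.584%, loss ≈ 9997 × 3.584/100 ≈ 358.
Total lost output = 590 + 704 + 473 + 358 = 2125 billion.

€2,125 billion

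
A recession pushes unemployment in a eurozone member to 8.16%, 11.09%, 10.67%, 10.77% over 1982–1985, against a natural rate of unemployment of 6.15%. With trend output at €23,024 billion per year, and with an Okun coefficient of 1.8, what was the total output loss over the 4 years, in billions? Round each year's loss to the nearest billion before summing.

Year 1982: gap = -1.8 × (8.16 - 6.15) = -3.618%, loss ≈ 23024 × 3.618/100 ≈ 833.
Year 1983: gap = -1.8 × (11.09 - 6.15) = -8.892%, loss ≈ 23024 × 8.892/100 ≈ 2047.
Year 1984: gap = -1.8 × (10.67 - 6.15) = -8.136%, loss ≈ 23024 × 8.136/100 ≈ 1873.
Year 1985: gap = -1.8 × (10.77 - 6.15) = -8.316%, loss ≈ 23024 × 8.316/100 ≈ 1915.
Total lost output = 833 + 2047 + 1873 + 1915 = 6668 billion.

€6,668 billion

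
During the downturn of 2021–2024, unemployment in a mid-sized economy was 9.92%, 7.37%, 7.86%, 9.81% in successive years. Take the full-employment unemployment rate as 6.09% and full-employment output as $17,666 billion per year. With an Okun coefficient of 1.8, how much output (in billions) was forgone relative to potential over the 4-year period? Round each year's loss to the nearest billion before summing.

Year 2021: gap = -1.8 × (9.92 - 6.09) = -6.894%, loss ≈ 17666 × 6.894/100 ≈ 1218.
Year 2022: gap = -1.8 × (7.37 - 6.09) = -2.304%, loss ≈ 17666 × 2.304/100 ≈ 407.
Year 2023: gap = -1.8 × (7.86 - 6.09) = -3.186%, loss ≈ 17666 × 3.186/100 ≈ 563.
Year 2024: gap = -1.8 × (9.81 - 6.09) = -6.696%, loss ≈ 17666 × 6.696/100 ≈ 1183.
Total lost output = 1218 + 407 + 563 + 1183 = 3371 billion.

$3,371 billion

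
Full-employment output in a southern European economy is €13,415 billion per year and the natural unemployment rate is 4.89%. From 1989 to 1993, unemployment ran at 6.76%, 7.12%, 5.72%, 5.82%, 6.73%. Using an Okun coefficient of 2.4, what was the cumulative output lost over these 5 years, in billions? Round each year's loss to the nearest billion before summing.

Year 1989: gap = -2.4 × (6.76 - 4.89) = -4.488%, loss ≈ 13415 × 4.488/100 ≈ 602.
Year 1990: gap = -2.4 × (7.12 - 4.89) = -5.352%, loss ≈ 13415 × 5.352/100 ≈ 718.
Year 1991: gap = -2.4 × (5.72 - 4.89) = -1.992%, loss ≈ 13415 × 1.992/100 ≈ 267.
Year 1992: gap = -2.4 × (5.82 - 4.89) = -2.232%, loss ≈ 13415 × 2.232/100 ≈ 299.
Year 1993: gap = -2.4 × (6.73 - 4.89) = -4.416%, loss ≈ 13415 × 4.416/100 ≈ 592.
Total lost output = 602 + 718 + 267 + 299 + 592 = 2478 billion.

€2,478 billion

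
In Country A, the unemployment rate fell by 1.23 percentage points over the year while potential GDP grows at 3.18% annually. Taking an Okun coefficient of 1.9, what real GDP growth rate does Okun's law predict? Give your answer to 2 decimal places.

5.52%

Growth-rate Okun's law: g_Y = g_Y* - β × Δu.
g_Y = 3.18 - 1.9 × (-1.23) = 3.18 + 2.337 = 5.517%, i.e. 5.52% to 2 d.p.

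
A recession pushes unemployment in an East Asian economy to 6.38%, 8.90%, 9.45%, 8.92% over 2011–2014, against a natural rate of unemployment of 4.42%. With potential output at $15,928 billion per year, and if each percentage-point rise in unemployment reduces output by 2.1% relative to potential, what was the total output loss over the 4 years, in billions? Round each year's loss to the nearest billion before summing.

$5,342 billion

Year 2011: gap = -2.1 × (6.38 - 4.42) = -4.116%, loss ≈ 15928 × 4.116/100 ≈ 656.
Year 2012: gap = -2.1 × (8.9 - 4.42) = -9.408%, loss ≈ 15928 × 9.408/100 ≈ 1499.
Year 2013: gap = -2.1 × (9.45 - 4.42) = -10.563%, loss ≈ 15928 × 10.563/100 ≈ 1682.
Year 2014: gap = -2.1 × (8.92 - 4.42) = -9.45%, loss ≈ 15928 × 9.45/100 ≈ 1505.
Total lost output = 656 + 1499 + 1682 + 1505 = 5342 billion.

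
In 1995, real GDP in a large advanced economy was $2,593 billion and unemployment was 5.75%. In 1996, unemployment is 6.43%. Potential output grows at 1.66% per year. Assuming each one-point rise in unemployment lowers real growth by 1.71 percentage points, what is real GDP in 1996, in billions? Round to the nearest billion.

$2,606 billion

Δu = 6.43 - 5.75 = 0.68 points.
Okun's law (growth form): g_Y = g_Y* - β × Δu = 1.66 - 1.71 × (0.68) = 1.66 - 1.1628 = 0.4972%.
Real GDP in the next year = 2593 × (1 + 0.4972/100) = 2593 × 1.004972 ≈ 2606 billion.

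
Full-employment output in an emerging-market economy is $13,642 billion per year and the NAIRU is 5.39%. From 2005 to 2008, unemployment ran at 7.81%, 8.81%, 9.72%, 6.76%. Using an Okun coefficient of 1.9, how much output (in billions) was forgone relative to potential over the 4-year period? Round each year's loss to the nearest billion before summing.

Year 2005: gap = -1.9 × (7.81 - 5.39) = -4.598%, loss ≈ 13642 × 4.598/100 ≈ 627.
Year 2006: gap = -1.9 × (8.81 - 5.39) = -6.498%, loss ≈ 13642 × 6.498/100 ≈ 886.
Year 2007: gap = -1.9 × (9.72 - 5.39) = -8.227%, loss ≈ 13642 × 8.227/100 ≈ 1122.
Year 2008: gap = -1.9 × (6.76 - 5.39) = -2.603%, loss ≈ 13642 × 2.603/100 ≈ 355.
Total lost output = 627 + 886 + 1122 + 355 = 2990 billion.

$2,990 billion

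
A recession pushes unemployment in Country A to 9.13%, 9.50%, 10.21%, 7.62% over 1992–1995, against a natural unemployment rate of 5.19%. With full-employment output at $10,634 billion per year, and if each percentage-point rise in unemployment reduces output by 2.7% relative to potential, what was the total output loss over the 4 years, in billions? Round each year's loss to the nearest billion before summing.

Year 1992: gap = -2.7 × (9.13 - 5.19) = -10.638%, loss ≈ 10634 × 10.638/100 ≈ 1131.
Year 1993: gap = -2.7 × (9.5 - 5.19) = -11.637%, loss ≈ 10634 × 11.637/100 ≈ 1237.
Year 1994: gap = -2.7 × (10.21 - 5.19) = -13.554%, loss ≈ 10634 × 13.554/100 ≈ 1441.
Year 1995: gap = -2.7 × (7.62 - 5.19) = -6.561%, loss ≈ 10634 × 6.561/100 ≈ 698.
Total lost output = 1131 + 1237 + 1441 + 698 = 4507 billion.

$4,507 billion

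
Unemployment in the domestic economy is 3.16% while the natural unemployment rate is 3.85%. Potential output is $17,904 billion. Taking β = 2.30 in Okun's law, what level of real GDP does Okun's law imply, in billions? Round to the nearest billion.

Unemployment gap = 3.16 - 3.85 = -0.69 points, so the output gap is -2.3 × (-0.69) = 1.587%.
Actual GDP = 17904 × (1 + 1.587/100) = 17904 × 1.01587 ≈ 18188 billion.

$18,188 billion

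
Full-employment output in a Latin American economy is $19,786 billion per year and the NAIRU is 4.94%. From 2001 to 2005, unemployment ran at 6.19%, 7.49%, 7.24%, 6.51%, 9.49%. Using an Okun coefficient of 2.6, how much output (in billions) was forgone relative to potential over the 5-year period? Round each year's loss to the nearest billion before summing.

$6,287 billion

Year 2001: gap = -2.6 × (6.19 - 4.94) = -3.25%, loss ≈ 19786 × 3.25/100 ≈ 643.
Year 2002: gap = -2.6 × (7.49 - 4.94) = -6.63%, loss ≈ 19786 × 6.63/100 ≈ 1312.
Year 2003: gap = -2.6 × (7.24 - 4.94) = -5.98%, loss ≈ 19786 × 5.98/100 ≈ 1183.
Year 2004: gap = -2.6 × (6.51 - 4.94) = -4.082%, loss ≈ 19786 × 4.082/100 ≈ 808.
Year 2005: gap = -2.6 × (9.49 - 4.94) = -11.83%, loss ≈ 19786 × 11.83/100 ≈ 2341.
Total lost output = 643 + 1312 + 1183 + 808 + 2341 = 6287 billion.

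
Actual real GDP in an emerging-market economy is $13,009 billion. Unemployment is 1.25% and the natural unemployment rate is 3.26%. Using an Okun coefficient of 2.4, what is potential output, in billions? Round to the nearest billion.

$12,410 billion

Unemployment gap = 1.25 - 3.26 = -2.01 points, so output gap = -2.4 × (-2.01) = 4.824%.
Since Y = Y* × (1 + gap/100), Y* = 13009/1.04824 ≈ 12410 billion.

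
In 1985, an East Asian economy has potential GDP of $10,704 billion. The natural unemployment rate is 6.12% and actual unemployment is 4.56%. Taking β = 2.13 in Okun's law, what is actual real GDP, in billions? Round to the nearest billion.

$11,060 billion

Unemployment gap = 4.56 - 6.12 = -1.56 points, so the output gap is -2.13 × (-1.56) = 3.3228%.
Actual GDP = 10704 × (1 + 3.3228/100) = 10704 × 1.033228 ≈ 11060 billion.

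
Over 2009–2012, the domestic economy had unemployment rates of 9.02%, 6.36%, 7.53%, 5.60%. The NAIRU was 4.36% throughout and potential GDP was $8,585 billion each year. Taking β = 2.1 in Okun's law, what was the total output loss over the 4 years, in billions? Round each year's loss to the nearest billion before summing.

$1,997 billion

Year 2009: gap = -2.1 × (9.02 - 4.36) = -9.786%, loss ≈ 8585 × 9.786/100 ≈ 840.
Year 2010: gap = -2.1 × (6.36 - 4.36) = -4.2%, loss ≈ 8585 × 4.2/100 ≈ 361.
Year 2011: gap = -2.1 × (7.53 - 4.36) = -6.657%, loss ≈ 8585 × 6.657/100 ≈ 572.
Year 2012: gap = -2.1 × (5.6 - 4.36) = -2.604%, loss ≈ 8585 × 2.604/100 ≈ 224.
Total lost output = 840 + 361 + 572 + 224 = 1997 billion.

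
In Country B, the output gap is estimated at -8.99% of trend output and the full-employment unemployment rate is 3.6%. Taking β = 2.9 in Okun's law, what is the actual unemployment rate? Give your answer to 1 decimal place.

From Okun's law, u - u* = -(output gap)/β = -(-8.99)/2.9 = 3.1 points.
So u = 3.6 + 3.1 = 6.7%.

6.7%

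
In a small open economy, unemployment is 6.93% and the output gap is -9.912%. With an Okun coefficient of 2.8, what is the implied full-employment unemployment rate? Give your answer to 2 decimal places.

3.39%

From Okun's law, u - u* = -(output gap)/β = -(-9.912)/2.8 = 3.54 points.
So u* = 6.93 - 3.54 = 3.39%.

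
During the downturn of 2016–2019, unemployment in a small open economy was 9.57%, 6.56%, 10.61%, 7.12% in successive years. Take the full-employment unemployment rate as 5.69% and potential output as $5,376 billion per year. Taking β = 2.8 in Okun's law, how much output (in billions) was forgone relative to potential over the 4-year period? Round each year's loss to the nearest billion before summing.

Year 2016: gap = -2.8 × (9.57 - 5.69) = -10.864%, loss ≈ 5376 × 10.864/100 ≈ 584.
Year 2017: gap = -2.8 × (6.56 - 5.69) = -2.436%, loss ≈ 5376 × 2.436/100 ≈ 131.
Year 2018: gap = -2.8 × (10.61 - 5.69) = -13.776%, loss ≈ 5376 × 13.776/100 ≈ 741.
Year 2019: gap = -2.8 × (7.12 - 5.69) = -4.004%, loss ≈ 5376 × 4.004/100 ≈ 215.
Total lost output = 584 + 131 + 741 + 215 = 1671 billion.

$1,671 billion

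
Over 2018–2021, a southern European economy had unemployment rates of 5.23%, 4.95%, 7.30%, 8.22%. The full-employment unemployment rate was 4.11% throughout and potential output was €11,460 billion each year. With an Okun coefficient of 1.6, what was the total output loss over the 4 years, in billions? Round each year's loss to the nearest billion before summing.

€1,698 billion

Year 2018: gap = -1.6 × (5.23 - 4.11) = -1.792%, loss ≈ 11460 × 1.792/100 ≈ 205.
Year 2019: gap = -1.6 × (4.95 - 4.11) = -1.344%, loss ≈ 11460 × 1.344/100 ≈ 154.
Year 2020: gap = -1.6 × (7.3 - 4.11) = -5.104%, loss ≈ 11460 × 5.104/100 ≈ 585.
Year 2021: gap = -1.6 × (8.22 - 4.11) = -6.576%, loss ≈ 11460 × 6.576/100 ≈ 754.
Total lost output = 205 + 154 + 585 + 754 = 1698 billion.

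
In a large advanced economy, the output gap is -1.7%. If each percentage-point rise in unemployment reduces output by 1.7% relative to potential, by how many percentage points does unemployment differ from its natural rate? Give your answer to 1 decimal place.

1.0 percentage points

Okun's law: output gap = -β × (u - u*), so u - u* = -(output gap)/β.
u - u* = -(-1.7)/1.7 = 1 percentage point.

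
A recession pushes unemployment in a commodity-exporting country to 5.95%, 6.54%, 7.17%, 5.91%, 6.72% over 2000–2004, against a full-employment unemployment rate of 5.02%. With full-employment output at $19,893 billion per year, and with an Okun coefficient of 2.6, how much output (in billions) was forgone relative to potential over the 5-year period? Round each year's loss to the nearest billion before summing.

Year 2000: gap = -2.6 × (5.95 - 5.02) = -2.418%, loss ≈ 19893 × 2.418/100 ≈ 481.
Year 2001: gap = -2.6 × (6.54 - 5.02) = -3.952%, loss ≈ 19893 × 3.952/100 ≈ 786.
Year 2002: gap = -2.6 × (7.17 - 5.02) = -5.59%, loss ≈ 19893 × 5.59/100 ≈ 1112.
Year 2003: gap = -2.6 × (5.91 - 5.02) = -2.314%, loss ≈ 19893 × 2.314/100 ≈ 460.
Year 2004: gap = -2.6 × (6.72 - 5.02) = -4.42%, loss ≈ 19893 × 4.42/100 ≈ 879.
Total lost output = 481 + 786 + 1112 + 460 + 879 = 3718 billion.

$3,718 billion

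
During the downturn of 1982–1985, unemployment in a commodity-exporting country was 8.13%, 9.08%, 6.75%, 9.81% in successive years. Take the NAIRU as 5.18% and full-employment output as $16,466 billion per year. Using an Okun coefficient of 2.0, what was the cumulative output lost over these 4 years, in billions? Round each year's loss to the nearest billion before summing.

$4,297 billion

Year 1982: gap = -2.0 × (8.13 - 5.18) = -5.9%, loss ≈ 16466 × 5.9/100 ≈ 971.
Year 1983: gap = -2.0 × (9.08 - 5.18) = -7.8%, loss ≈ 16466 × 7.8/100 ≈ 1284.
Year 1984: gap = -2.0 × (6.75 - 5.18) = -3.14%, loss ≈ 16466 × 3.14/100 ≈ 517.
Year 1985: gap = -2.0 × (9.81 - 5.18) = -9.26%, loss ≈ 16466 × 9.26/100 ≈ 1525.
Total lost output = 971 + 1284 + 517 + 1525 = 4297 billion.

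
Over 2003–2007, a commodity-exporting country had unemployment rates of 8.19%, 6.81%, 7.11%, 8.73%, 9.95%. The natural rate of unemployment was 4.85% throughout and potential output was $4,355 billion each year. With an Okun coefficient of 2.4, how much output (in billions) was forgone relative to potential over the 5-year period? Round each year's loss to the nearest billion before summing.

Year 2003: gap = -2.4 × (8.19 - 4.85) = -8.016%, loss ≈ 4355 × 8.016/100 ≈ 349.
Year 2004: gap = -2.4 × (6.81 - 4.85) = -4.704%, loss ≈ 4355 × 4.704/100 ≈ 205.
Year 2005: gap = -2.4 × (7.11 - 4.85) = -5.424%, loss ≈ 4355 × 5.424/100 ≈ 236.
Year 2006: gap = -2.4 × (8.73 - 4.85) = -9.312%, loss ≈ 4355 × 9.312/100 ≈ 406.
Year 2007: gap = -2.4 × (9.95 - 4.85) = -12.24%, loss ≈ 4355 × 12.24/100 ≈ 533.
Total lost output = 349 + 205 + 236 + 406 + 533 = 1729 billion.

$1,729 billion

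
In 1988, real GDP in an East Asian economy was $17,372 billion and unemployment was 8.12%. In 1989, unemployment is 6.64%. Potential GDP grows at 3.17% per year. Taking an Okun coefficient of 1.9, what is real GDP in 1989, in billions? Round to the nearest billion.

Δu = 6.64 - 8.12 = -1.48 points.
Okun's law (growth form): g_Y = g_Y* - β × Δu = 3.17 - 1.9 × (-1.48) = 3.17 + 2.812 = 5.982%.
Real GDP in the next year = 17372 × (1 + 5.982/100) = 17372 × 1.05982 ≈ 18411 billion.

$18,411 billion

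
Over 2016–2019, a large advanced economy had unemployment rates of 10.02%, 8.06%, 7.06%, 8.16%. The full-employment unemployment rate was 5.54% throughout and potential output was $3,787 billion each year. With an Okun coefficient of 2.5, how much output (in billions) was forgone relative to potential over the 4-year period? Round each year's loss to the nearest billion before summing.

Year 2016: gap = -2.5 × (10.02 - 5.54) = -11.2%, loss ≈ 3787 × 11.2/100 ≈ 424.
Year 2017: gap = -2.5 × (8.06 - 5.54) = -6.3%, loss ≈ 3787 × 6.3/100 ≈ 239.
Year 2018: gap = -2.5 × (7.06 - 5.54) = -3.8%, loss ≈ 3787 × 3.8/100 ≈ 144.
Year 2019: gap = -2.5 × (8.16 - 5.54) = -6.55%, loss ≈ 3787 × 6.55/100 ≈ 248.
Total lost output = 424 + 239 + 144 + 248 = 1055 billion.

$1,055 billion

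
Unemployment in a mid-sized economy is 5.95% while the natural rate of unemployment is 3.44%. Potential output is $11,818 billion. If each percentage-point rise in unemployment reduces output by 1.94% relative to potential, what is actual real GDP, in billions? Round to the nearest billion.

$11,243 billion

Unemployment gap = 5.95 - 3.44 = 2.51 points, so the output gap is -1.94 × 2.51 = -4.8694%.
Actual GDP = 11818 × (1 - 4.8694/100) = 11818 × 0.951306 ≈ 11243 billion.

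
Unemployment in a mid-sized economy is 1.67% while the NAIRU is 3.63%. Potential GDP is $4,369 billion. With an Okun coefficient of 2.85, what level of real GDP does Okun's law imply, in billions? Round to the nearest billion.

Unemployment gap = 1.67 - 3.63 = -1.96 points, so the output gap is -2.85 × (-1.96) = 5.586%.
Actual GDP = 4369 × (1 + 5.586/100) = 4369 × 1.05586 ≈ 4613 billion.

$4,613 billion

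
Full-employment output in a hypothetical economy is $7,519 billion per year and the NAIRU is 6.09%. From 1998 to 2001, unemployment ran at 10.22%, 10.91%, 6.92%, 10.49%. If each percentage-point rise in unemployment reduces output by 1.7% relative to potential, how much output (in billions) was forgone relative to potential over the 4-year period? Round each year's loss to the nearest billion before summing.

Year 1998: gap = -1.7 × (10.22 - 6.09) = -7.021%, loss ≈ 7519 × 7.021/100 ≈ 528.
Year 1999: gap = -1.7 × (10.91 - 6.09) = -8.194%, loss ≈ 7519 × 8.194/100 ≈ 616.
Year 2000: gap = -1.7 × (6.92 - 6.09) = -1.411%, loss ≈ 7519 × 1.411/100 ≈ 106.
Year 2001: gap = -1.7 × (10.49 - 6.09) = -7.48%, loss ≈ 7519 × 7.48/100 ≈ 562.
Total lost output = 528 + 616 + 106 + 562 = 1812 billion.

$1,812 billion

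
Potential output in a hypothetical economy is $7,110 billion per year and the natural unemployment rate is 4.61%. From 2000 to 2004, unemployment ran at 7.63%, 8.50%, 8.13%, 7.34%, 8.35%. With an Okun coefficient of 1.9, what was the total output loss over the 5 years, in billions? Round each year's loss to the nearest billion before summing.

$2,284 billion

Year 2000: gap = -1.9 × (7.63 - 4.61) = -5.738%, loss ≈ 7110 × 5.738/100 ≈ 408.
Year 2001: gap = -1.9 × (8.5 - 4.61) = -7.391%, loss ≈ 7110 × 7.391/100 ≈ 526.
Year 2002: gap = -1.9 × (8.13 - 4.61) = -6.688%, loss ≈ 7110 × 6.688/100 ≈ 476.
Year 2003: gap = -1.9 × (7.34 - 4.61) = -5.187%, loss ≈ 7110 × 5.187/100 ≈ 369.
Year 2004: gap = -1.9 × (8.35 - 4.61) = -7.106%, loss ≈ 7110 × 7.106/100 ≈ 505.
Total lost output = 408 + 526 + 476 + 369 + 505 = 2284 billion.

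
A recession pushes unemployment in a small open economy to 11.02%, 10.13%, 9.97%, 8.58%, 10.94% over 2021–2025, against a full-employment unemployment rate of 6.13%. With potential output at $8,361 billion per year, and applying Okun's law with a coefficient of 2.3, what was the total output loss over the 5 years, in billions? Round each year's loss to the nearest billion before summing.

$3,843 billion

Year 2021: gap = -2.3 × (11.02 - 6.13) = -11.247%, loss ≈ 8361 × 11.247/100 ≈ 940.
Year 2022: gap = -2.3 × (10.13 - 6.13) = -9.2%, loss ≈ 8361 × 9.2/100 ≈ 769.
Year 2023: gap = -2.3 × (9.97 - 6.13) = -8.832%, loss ≈ 8361 × 8.832/100 ≈ 738.
Year 2024: gap = -2.3 × (8.58 - 6.13) = -5.635%, loss ≈ 8361 × 5.635/100 ≈ 471.
Year 2025: gap = -2.3 × (10.94 - 6.13) = -11.063%, loss ≈ 8361 × 11.063/100 ≈ 925.
Total lost output = 940 + 769 + 738 + 471 + 925 = 3843 billion.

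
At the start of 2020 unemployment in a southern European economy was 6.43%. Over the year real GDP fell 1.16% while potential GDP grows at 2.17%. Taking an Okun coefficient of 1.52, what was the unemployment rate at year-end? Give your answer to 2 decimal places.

Growth-rate Okun's law: g_Y = g_Y* - β × Δu, so Δu = (g_Y* - g_Y)/β.
Δu = (2.17 + 1.16)/1.52 = 3.33/1.52 = 2.19 percentage points.
Year-end unemployment = 6.43 + 2.19 = 8.62%.

8.62%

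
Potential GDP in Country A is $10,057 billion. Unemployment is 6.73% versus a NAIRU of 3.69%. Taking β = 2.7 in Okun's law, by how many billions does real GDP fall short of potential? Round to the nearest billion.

$825 billion

Output gap = -2.7 × (6.73 - 3.69) = -2.7 × 3.04 = -8.208%.
Actual GDP ≈ 10057 × 0.91792 ≈ 9232 billion, so the shortfall is 10057 - 9232 = 825 billion.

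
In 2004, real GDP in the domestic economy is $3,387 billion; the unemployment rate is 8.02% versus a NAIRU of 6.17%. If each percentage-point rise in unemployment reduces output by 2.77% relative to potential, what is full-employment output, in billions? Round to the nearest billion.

$3,570 billion

Unemployment gap = 8.02 - 6.17 = 1.85 points, so output gap = -2.77 × 1.85 = -5.1245%.
Since Y = Y* × (1 + gap/100), Y* = 3387/0.948755 ≈ 3570 billion.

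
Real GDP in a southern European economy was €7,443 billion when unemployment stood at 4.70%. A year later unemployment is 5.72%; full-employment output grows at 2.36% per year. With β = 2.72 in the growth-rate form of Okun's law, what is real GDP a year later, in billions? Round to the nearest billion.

Δu = 5.72 - 4.7 = 1.02 points.
Okun's law (growth form): g_Y = g_Y* - β × Δu = 2.36 - 2.72 × (1.02) = 2.36 - 2.7744 = -0.4144%.
Real GDP in the next year = 7443 × (1 - 0.4144/100) = 7443 × 0.995856 ≈ 7412 billion.

€7,412 billion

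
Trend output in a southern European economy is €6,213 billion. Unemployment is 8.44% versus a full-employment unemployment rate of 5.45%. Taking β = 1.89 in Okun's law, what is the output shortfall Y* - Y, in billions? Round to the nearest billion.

€351 billion

Output gap = -1.89 × (8.44 - 5.45) = -1.89 × 2.99 = -5.6511%.
Actual GDP ≈ 6213 × 0.943489 ≈ 5862 billion, so the shortfall is 6213 - 5862 = 351 billion.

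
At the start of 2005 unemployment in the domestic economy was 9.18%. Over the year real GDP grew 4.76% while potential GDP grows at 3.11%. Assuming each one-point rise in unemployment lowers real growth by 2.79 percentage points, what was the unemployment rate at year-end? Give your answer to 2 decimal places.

8.59%

Growth-rate Okun's law: g_Y = g_Y* - β × Δu, so Δu = (g_Y* - g_Y)/β.
Δu = (3.11 - 4.76)/2.79 = -1.65/2.79 = -0.59 percentage points.
Year-end unemployment = 9.18 - 0.59 = 8.59%.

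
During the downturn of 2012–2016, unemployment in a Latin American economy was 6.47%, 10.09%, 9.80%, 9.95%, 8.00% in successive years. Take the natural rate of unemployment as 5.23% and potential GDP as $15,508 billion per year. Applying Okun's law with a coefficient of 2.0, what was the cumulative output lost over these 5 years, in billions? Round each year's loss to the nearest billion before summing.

$5,632 billion

Year 2012: gap = -2.0 × (6.47 - 5.23) = -2.48%, loss ≈ 15508 × 2.48/100 ≈ 385.
Year 2013: gap = -2.0 × (10.09 - 5.23) = -9.72%, loss ≈ 15508 × 9.72/100 ≈ 1507.
Year 2014: gap = -2.0 × (9.8 - 5.23) = -9.14%, loss ≈ 15508 × 9.14/100 ≈ 1417.
Year 2015: gap = -2.0 × (9.95 - 5.23) = -9.44%, loss ≈ 15508 × 9.44/100 ≈ 1464.
Year 2016: gap = -2.0 × (8 - 5.23) = -5.54%, loss ≈ 15508 × 5.54/100 ≈ 859.
Total lost output = 385 + 1507 + 1417 + 1464 + 859 = 5632 billion.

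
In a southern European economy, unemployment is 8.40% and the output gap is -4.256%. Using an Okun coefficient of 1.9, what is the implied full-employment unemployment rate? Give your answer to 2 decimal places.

6.16%

From Okun's law, u - u* = -(output gap)/β = -(-4.256)/1.9 = 2.24 points.
So u* = 8.4 - 2.24 = 6.16%.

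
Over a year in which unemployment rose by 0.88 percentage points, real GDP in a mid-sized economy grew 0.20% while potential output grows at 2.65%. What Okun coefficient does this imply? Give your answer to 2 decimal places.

Growth form: g_Y = g_Y* - β × Δu, so β = (g_Y* - g_Y)/Δu.
β = (2.65 - 0.2)/0.88 = 2.45/0.88 = 2.78.

β ≈ 2.78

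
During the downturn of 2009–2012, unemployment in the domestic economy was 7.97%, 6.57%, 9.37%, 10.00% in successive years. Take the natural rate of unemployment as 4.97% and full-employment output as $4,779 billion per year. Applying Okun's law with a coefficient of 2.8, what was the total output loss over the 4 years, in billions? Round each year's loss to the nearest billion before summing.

Year 2009: gap = -2.8 × (7.97 - 4.97) = -8.4%, loss ≈ 4779 × 8.4/100 ≈ 401.
Year 2010: gap = -2.8 × (6.57 - 4.97) = -4.48%, loss ≈ 4779 × 4.48/100 ≈ 214.
Year 2011: gap = -2.8 × (9.37 - 4.97) = -12.32%, loss ≈ 4779 × 12.32/100 ≈ 589.
Year 2012: gap = -2.8 × (10 - 4.97) = -14.084%, loss ≈ 4779 × 14.084/100 ≈ 673.
Total lost output = 401 + 214 + 589 + 673 = 1877 billion.

$1,877 billion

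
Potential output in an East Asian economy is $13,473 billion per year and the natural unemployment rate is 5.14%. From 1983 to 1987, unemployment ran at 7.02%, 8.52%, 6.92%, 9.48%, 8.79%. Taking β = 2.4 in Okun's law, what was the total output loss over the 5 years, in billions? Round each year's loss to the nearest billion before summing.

$4,860 billion

Year 1983: gap = -2.4 × (7.02 - 5.14) = -4.512%, loss ≈ 13473 × 4.512/100 ≈ 608.
Year 1984: gap = -2.4 × (8.52 - 5.14) = -8.112%, loss ≈ 13473 × 8.112/100 ≈ 1093.
Year 1985: gap = -2.4 × (6.92 - 5.14) = -4.272%, loss ≈ 13473 × 4.272/100 ≈ 576.
Year 1986: gap = -2.4 × (9.48 - 5.14) = -10.416%, loss ≈ 13473 × 10.416/100 ≈ 1403.
Year 1987: gap = -2.4 × (8.79 - 5.14) = -8.76%, loss ≈ 13473 × 8.76/100 ≈ 1180.
Total lost output = 608 + 1093 + 576 + 1403 + 1180 = 4860 billion.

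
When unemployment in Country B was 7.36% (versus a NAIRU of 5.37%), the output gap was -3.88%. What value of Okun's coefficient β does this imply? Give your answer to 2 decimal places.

Okun's law: output gap = -β × (u - u*).
-3.88 = -β × (7.36 - 5.37) = -β × 1.99, so β = 3.88/1.99 = 1.95.

β ≈ 1.95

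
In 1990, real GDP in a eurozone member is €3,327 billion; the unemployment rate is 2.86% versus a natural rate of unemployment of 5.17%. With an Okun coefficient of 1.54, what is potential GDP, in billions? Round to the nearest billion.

€3,213 billion

Unemployment gap = 2.86 - 5.17 = -2.31 points, so output gap = -1.54 × (-2.31) = 3.5574%.
Since Y = Y* × (1 + gap/100), Y* = 3327/1.035574 ≈ 3213 billion.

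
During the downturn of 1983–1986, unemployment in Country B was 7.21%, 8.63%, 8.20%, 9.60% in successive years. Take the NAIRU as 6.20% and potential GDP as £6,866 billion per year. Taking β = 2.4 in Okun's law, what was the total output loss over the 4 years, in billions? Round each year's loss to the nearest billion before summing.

£1,456 billion

Year 1983: gap = -2.4 × (7.21 - 6.2) = -2.424%, loss ≈ 6866 × 2.424/100 ≈ 166.
Year 1984: gap = -2.4 × (8.63 - 6.2) = -5.832%, loss ≈ 6866 × 5.832/100 ≈ 400.
Year 1985: gap = -2.4 × (8.2 - 6.2) = -4.8%, loss ≈ 6866 × 4.8/100 ≈ 330.
Year 1986: gap = -2.4 × (9.6 - 6.2) = -8.16%, loss ≈ 6866 × 8.16/100 ≈ 560.
Total lost output = 166 + 400 + 330 + 560 = 1456 billion.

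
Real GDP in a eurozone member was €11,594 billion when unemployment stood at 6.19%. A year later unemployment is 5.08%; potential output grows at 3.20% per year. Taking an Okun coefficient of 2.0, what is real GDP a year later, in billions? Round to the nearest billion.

€12,222 billion

Δu = 5.08 - 6.19 = -1.11 points.
Okun's law (growth form): g_Y = g_Y* - β × Δu = 3.20 - 2.0 × (-1.11) = 3.2 + 2.22 = 5.42%.
Real GDP in the next year = 11594 × (1 + 5.42/100) = 11594 × 1.0542 ≈ 12222 billion.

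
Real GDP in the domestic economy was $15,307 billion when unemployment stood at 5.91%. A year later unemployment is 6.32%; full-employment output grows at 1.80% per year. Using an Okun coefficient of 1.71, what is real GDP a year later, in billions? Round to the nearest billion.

Δu = 6.32 - 5.91 = 0.41 points.
Okun's law (growth form): g_Y = g_Y* - β × Δu = 1.80 - 1.71 × (0.41) = 1.8 - 0.7011 = 1.0989%.
Real GDP in the next year = 15307 × (1 + 1.0989/100) = 15307 × 1.010989 ≈ 15475 billion.

$15,475 billion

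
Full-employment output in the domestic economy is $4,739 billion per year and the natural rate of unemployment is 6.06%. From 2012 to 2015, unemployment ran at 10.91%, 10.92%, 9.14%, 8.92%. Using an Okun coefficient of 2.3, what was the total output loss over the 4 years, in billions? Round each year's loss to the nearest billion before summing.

$1,707 billion

Year 2012: gap = -2.3 × (10.91 - 6.06) = -11.155%, loss ≈ 4739 × 11.155/100 ≈ 529.
Year 2013: gap = -2.3 × (10.92 - 6.06) = -11.178%, loss ≈ 4739 × 11.178/100 ≈ 530.
Year 2014: gap = -2.3 × (9.14 - 6.06) = -7.084%, loss ≈ 4739 × 7.084/100 ≈ 336.
Year 2015: gap = -2.3 × (8.92 - 6.06) = -6.578%, loss ≈ 4739 × 6.578/100 ≈ 312.
Total lost output = 529 + 530 + 336 + 312 = 1707 billion.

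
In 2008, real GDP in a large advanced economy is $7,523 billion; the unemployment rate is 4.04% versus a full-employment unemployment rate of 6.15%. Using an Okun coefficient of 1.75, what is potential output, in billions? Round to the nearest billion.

Unemployment gap = 4.04 - 6.15 = -2.11 points, so output gap = -1.75 × (-2.11) = 3.6925%.
Since Y = Y* × (1 + gap/100), Y* = 7523/1.036925 ≈ 7255 billion.

$7,255 billion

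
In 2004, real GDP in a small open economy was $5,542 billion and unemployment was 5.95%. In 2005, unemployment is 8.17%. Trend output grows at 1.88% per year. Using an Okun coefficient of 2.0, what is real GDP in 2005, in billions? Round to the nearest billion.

Δu = 8.17 - 5.95 = 2.22 points.
Okun's law (growth form): g_Y = g_Y* - β × Δu = 1.88 - 2.0 × (2.22) = 1.88 - 4.44 = -2.56%.
Real GDP in the next year = 5542 × (1 - 2.56/100) = 5542 × 0.9744 ≈ 5400 billion.

$5,400 billion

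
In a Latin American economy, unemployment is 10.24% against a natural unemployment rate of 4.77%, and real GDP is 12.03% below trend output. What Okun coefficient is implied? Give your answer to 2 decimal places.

β ≈ 2.20

Okun's law: output gap = -β × (u - u*).
-12.03 = -β × (10.24 - 4.77) = -β × 5.47, so β = 12.03/5.47 = 2.20.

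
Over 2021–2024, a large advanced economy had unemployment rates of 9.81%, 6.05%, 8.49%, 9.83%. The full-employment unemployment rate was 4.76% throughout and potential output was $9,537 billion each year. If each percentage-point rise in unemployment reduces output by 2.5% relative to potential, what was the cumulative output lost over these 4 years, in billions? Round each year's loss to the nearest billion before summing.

$3,610 billion

Year 2021: gap = -2.5 × (9.81 - 4.76) = -12.625%, loss ≈ 9537 × 12.625/100 ≈ 1204.
Year 2022: gap = -2.5 × (6.05 - 4.76) = -3.225%, loss ≈ 9537 × 3.225/100 ≈ 308.
Year 2023: gap = -2.5 × (8.49 - 4.76) = -9.325%, loss ≈ 9537 × 9.325/100 ≈ 889.
Year 2024: gap = -2.5 × (9.83 - 4.76) = -12.675%, loss ≈ 9537 × 12.675/100 ≈ 1209.
Total lost output = 1204 + 308 + 889 + 1209 = 3610 billion.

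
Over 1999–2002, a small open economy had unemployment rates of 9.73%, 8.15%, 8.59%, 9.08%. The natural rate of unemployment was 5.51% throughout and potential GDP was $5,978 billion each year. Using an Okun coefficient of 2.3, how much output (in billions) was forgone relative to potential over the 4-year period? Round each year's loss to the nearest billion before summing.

$1,857 billion

Year 1999: gap = -2.3 × (9.73 - 5.51) = -9.706%, loss ≈ 5978 × 9.706/100 ≈ 580.
Year 2000: gap = -2.3 × (8.15 - 5.51) = -6.072%, loss ≈ 5978 × 6.072/100 ≈ 363.
Year 2001: gap = -2.3 × (8.59 - 5.51) = -7.084%, loss ≈ 5978 × 7.084/100 ≈ 423.
Year 2002: gap = -2.3 × (9.08 - 5.51) = -8.211%, loss ≈ 5978 × 8.211/100 ≈ 491.
Total lost output = 580 + 363 + 423 + 491 = 1857 billion.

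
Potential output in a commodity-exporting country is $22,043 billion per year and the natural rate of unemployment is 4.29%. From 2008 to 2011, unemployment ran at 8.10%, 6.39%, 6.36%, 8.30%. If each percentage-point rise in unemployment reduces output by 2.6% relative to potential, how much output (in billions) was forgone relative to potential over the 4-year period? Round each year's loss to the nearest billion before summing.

$6,872 billion

Year 2008: gap = -2.6 × (8.1 - 4.29) = -9.906%, loss ≈ 22043 × 9.906/100 ≈ 2184.
Year 2009: gap = -2.6 × (6.39 - 4.29) = -5.46%, loss ≈ 22043 × 5.46/100 ≈ 1204.
Year 2010: gap = -2.6 × (6.36 - 4.29) = -5.382%, loss ≈ 22043 × 5.382/100 ≈ 1186.
Year 2011: gap = -2.6 × (8.3 - 4.29) = -10.426%, loss ≈ 22043 × 10.426/100 ≈ 2298.
Total lost output = 2184 + 1204 + 1186 + 2298 = 6872 billion.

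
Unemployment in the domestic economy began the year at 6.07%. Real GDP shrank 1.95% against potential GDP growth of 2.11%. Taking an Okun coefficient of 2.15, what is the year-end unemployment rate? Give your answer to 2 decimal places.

Growth-rate Okun's law: g_Y = g_Y* - β × Δu, so Δu = (g_Y* - g_Y)/β.
Δu = (2.11 + 1.95)/2.15 = 4.06/2.15 = 1.89 percentage points.
Year-end unemployment = 6.07 + 1.89 = 7.96%.

7.96%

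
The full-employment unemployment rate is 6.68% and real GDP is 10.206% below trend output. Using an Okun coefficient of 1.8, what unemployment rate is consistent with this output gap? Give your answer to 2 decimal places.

12.35%

From Okun's law, u - u* = -(output gap)/β = -(-10.206)/1.8 = 5.67 points.
So u = 6.68 + 5.67 = 12.35%.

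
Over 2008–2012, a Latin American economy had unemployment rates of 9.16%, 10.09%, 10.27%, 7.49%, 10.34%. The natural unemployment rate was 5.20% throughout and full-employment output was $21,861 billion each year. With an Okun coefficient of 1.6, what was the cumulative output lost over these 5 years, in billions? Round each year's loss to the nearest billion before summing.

Year 2008: gap = -1.6 × (9.16 - 5.2) = -6.336%, loss ≈ 21861 × 6.336/100 ≈ 1385.
Year 2009: gap = -1.6 × (10.09 - 5.2) = -7.824%, loss ≈ 21861 × 7.824/100 ≈ 1710.
Year 2010: gap = -1.6 × (10.27 - 5.2) = -8.112%, loss ≈ 21861 × 8.112/100 ≈ 1773.
Year 2011: gap = -1.6 × (7.49 - 5.2) = -3.664%, loss ≈ 21861 × 3.664/100 ≈ 801.
Year 2012: gap = -1.6 × (10.34 - 5.2) = -8.224%, loss ≈ 21861 × 8.224/100 ≈ 1798.
Total lost output = 1385 + 1710 + 1773 + 801 + 1798 = 7467 billion.

$7,467 billion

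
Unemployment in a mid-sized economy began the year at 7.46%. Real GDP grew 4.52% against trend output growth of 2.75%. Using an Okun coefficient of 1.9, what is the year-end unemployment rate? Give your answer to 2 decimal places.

6.53%

Growth-rate Okun's law: g_Y = g_Y* - β × Δu, so Δu = (g_Y* - g_Y)/β.
Δu = (2.75 - 4.52)/1.9 = -1.77/1.9 = -0.93 percentage points.
Year-end unemployment = 7.46 - 0.93 = 6.53%.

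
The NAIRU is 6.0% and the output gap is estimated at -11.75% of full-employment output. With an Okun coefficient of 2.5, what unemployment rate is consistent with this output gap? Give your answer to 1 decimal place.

From Okun's law, u - u* = -(output gap)/β = -(-11.75)/2.5 = 4.7 points.
So u = 6 + 4.7 = 10.7%.

10.7%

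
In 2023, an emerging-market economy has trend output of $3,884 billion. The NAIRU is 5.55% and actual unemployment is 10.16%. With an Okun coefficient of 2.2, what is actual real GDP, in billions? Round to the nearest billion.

Unemployment gap = 10.16 - 5.55 = 4.61 points, so the output gap is -2.2 × 4.61 = -10.142%.
Actual GDP = 3884 × (1 - 10.142/100) = 3884 × 0.89858 ≈ 3490 billion.

$3,490 billion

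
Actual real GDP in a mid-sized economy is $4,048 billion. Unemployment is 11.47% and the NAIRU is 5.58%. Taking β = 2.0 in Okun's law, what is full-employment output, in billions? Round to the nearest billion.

$4,589 billion

Unemployment gap = 11.47 - 5.58 = 5.89 points, so output gap = -2 × 5.89 = -11.78%.
Since Y = Y* × (1 + gap/100), Y* = 4048/0.8822 ≈ 4589 billion.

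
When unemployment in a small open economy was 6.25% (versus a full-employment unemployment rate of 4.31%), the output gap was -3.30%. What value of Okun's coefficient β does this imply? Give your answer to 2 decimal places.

β ≈ 1.70

Okun's law: output gap = -β × (u - u*).
-3.30 = -β × (6.25 - 4.31) = -β × 1.94, so β = 3.3/1.94 = 1.70.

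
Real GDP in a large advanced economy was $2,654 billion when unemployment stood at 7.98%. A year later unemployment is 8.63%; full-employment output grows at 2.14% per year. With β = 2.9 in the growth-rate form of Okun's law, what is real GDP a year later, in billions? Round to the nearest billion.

$2,661 billion

Δu = 8.63 - 7.98 = 0.65 points.
Okun's law (growth form): g_Y = g_Y* - β × Δu = 2.14 - 2.9 × (0.65) = 2.14 - 1.885 = 0.255%.
Real GDP in the next year = 2654 × (1 + 0.255/100) = 2654 × 1.00255 ≈ 2661 billion.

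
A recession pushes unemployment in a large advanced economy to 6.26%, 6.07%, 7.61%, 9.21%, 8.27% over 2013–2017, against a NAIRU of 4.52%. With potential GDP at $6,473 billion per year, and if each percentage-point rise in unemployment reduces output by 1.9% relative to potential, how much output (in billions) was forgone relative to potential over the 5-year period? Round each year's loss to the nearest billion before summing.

Year 2013: gap = -1.9 × (6.26 - 4.52) = -3.306%, loss ≈ 6473 × 3.306/100 ≈ 214.
Year 2014: gap = -1.9 × (6.07 - 4.52) = -2.945%, loss ≈ 6473 × 2.945/100 ≈ 191.
Year 2015: gap = -1.9 × (7.61 - 4.52) = -5.871%, loss ≈ 6473 × 5.871/100 ≈ 380.
Year 2016: gap = -1.9 × (9.21 - 4.52) = -8.911%, loss ≈ 6473 × 8.911/100 ≈ 577.
Year 2017: gap = -1.9 × (8.27 - 4.52) = -7.125%, loss ≈ 6473 × 7.125/100 ≈ 461.
Total lost output = 214 + 191 + 380 + 577 + 461 = 1823 billion.

$1,823 billion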